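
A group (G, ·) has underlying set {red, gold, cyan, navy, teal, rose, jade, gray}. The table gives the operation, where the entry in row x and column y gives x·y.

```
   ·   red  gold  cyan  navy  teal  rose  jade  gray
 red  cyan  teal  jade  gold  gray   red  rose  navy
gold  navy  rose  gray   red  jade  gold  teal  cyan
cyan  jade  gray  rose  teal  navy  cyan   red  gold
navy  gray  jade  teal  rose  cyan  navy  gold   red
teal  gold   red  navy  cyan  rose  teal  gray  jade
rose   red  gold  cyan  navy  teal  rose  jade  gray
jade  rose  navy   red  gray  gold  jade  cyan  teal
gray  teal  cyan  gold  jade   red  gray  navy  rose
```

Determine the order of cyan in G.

2

The identity element is rose (its row matches the header).
cyan^1 = cyan
cyan^2 = cyan·cyan = rose
The first power of cyan equal to the identity is cyan^2, so ord(cyan) = 2.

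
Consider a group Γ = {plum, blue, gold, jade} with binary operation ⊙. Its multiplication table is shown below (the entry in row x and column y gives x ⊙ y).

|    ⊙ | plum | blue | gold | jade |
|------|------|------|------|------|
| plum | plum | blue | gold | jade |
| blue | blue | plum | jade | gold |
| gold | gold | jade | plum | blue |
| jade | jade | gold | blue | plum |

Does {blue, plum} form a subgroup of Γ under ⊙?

{blue, plum} contains the identity plum.
Checking products: every product of two elements of {blue, plum} (read from the table) lies in {blue, plum}, so the set is closed.
In a finite group, a nonempty closed subset is a subgroup. So {blue, plum} ≤ Γ.

Yes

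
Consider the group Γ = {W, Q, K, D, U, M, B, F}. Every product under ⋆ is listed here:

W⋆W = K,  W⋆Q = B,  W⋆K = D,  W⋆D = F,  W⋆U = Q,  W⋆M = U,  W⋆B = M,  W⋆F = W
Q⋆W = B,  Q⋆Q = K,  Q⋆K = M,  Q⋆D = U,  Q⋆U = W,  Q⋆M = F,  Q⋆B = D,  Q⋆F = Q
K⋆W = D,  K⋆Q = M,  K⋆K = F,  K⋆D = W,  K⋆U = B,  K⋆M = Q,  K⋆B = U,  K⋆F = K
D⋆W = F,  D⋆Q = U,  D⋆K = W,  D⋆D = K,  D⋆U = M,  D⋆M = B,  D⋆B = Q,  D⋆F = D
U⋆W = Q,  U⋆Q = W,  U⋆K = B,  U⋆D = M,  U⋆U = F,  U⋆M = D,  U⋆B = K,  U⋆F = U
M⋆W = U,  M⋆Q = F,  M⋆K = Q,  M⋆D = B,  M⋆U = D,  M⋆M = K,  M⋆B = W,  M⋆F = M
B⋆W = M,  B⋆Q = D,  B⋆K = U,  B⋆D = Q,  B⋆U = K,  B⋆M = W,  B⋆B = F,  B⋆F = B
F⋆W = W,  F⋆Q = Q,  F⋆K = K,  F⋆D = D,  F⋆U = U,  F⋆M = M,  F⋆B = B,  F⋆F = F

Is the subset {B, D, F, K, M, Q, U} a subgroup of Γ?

Q ⋆ U = W, which is not in {B, D, F, K, M, Q, U}.
The subset is not closed under ⋆, so it is not a subgroup.
(Structurally, Γ here is isomorphic to Z_2 x Z_4.)

No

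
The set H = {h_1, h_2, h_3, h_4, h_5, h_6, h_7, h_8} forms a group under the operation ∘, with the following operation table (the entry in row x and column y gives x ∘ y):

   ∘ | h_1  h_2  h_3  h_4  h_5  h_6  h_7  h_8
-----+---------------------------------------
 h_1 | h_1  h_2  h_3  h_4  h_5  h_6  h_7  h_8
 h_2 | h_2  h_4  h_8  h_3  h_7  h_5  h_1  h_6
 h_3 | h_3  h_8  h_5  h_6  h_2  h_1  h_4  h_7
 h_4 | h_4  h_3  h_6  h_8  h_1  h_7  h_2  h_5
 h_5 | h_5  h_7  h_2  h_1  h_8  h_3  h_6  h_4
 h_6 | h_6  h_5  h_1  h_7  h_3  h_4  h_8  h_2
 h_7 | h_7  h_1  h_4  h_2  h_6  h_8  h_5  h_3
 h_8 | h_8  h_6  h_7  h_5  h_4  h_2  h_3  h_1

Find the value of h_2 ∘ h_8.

Read row h_2, column h_8: h_2 ∘ h_8 = h_6.

h_6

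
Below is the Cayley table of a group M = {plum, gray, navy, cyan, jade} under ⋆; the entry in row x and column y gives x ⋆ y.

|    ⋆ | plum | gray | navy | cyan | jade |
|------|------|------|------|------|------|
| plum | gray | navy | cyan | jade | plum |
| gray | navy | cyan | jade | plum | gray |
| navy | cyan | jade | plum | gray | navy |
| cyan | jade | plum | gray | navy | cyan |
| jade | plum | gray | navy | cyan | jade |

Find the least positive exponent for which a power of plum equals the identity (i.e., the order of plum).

5

The identity element is jade (its row matches the header).
plum^1 = plum
plum^2 = plum ⋆ plum = gray
plum^3 = gray ⋆ plum = navy
plum^4 = navy ⋆ plum = cyan
plum^5 = cyan ⋆ plum = jade
The first power of plum equal to the identity is plum^5, so ord(plum) = 5.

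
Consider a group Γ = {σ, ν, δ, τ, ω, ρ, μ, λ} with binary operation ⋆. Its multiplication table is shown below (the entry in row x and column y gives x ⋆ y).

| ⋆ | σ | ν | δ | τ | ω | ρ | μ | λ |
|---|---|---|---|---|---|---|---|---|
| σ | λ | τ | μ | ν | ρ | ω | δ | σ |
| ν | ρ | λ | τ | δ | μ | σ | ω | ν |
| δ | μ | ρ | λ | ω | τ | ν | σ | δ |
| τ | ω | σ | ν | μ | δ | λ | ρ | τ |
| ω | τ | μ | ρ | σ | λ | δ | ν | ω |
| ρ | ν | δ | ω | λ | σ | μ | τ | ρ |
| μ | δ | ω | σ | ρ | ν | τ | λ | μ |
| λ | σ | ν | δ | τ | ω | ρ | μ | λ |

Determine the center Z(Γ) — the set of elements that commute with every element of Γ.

{λ, μ}

An element z is central iff its row equals its column in the table.
For δ: δ ⋆ τ = ω ≠ ν = τ ⋆ δ, so δ ∉ Z.
Checking each element this way leaves Z(Γ) = {λ, μ}.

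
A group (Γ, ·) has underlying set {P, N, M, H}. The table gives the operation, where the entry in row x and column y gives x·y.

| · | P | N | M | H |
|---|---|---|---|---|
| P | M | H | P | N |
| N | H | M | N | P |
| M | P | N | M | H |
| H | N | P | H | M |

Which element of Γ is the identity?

M

The identity e satisfies e·x = x for all x, so its row in the table reproduces the column headers.
Row M reads: P, N, M, H — exactly the header order. So M is the identity.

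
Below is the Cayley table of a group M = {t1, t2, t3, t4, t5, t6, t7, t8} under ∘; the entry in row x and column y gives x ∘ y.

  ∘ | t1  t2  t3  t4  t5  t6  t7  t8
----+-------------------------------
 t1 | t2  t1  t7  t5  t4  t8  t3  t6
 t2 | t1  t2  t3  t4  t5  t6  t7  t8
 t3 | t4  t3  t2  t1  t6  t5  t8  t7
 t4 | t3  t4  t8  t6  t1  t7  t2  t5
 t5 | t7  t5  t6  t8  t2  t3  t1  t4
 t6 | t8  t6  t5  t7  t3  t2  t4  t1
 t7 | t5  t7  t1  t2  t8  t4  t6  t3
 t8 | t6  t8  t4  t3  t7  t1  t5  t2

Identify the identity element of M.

The identity e satisfies e ∘ x = x for all x, so its row in the table reproduces the column headers.
Row t2 reads: t1, t2, t3, t4, t5, t6, t7, t8 — exactly the header order. So t2 is the identity.
(Structurally, M here is isomorphic to the dihedral group D_4.)

t2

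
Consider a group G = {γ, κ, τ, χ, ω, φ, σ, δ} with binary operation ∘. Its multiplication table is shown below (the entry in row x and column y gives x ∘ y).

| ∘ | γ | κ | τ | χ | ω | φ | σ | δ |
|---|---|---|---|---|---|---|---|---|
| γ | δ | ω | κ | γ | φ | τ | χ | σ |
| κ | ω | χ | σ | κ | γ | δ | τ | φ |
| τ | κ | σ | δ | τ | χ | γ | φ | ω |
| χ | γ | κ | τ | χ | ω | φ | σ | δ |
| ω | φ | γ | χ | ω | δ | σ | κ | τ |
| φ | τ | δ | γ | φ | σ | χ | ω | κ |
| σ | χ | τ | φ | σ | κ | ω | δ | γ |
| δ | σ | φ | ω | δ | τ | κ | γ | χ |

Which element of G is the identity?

χ

The identity e satisfies e ∘ x = x for all x, so its row in the table reproduces the column headers.
Row χ reads: γ, κ, τ, χ, ω, φ, σ, δ — exactly the header order. So χ is the identity.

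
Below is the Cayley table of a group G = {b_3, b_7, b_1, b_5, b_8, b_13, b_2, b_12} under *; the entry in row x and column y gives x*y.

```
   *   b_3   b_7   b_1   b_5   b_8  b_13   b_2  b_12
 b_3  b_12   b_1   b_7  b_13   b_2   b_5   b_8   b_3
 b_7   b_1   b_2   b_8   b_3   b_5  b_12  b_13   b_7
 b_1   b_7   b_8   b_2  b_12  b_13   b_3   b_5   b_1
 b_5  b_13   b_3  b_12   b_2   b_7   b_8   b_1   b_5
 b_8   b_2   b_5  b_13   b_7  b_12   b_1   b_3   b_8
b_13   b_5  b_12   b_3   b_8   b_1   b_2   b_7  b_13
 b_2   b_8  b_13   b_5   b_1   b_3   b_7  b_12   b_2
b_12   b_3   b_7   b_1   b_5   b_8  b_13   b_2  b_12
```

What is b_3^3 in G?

b_3

b_3^1 = b_3
b_3^2 = b_3*b_3 = b_12
b_3^3 = b_12*b_3 = b_3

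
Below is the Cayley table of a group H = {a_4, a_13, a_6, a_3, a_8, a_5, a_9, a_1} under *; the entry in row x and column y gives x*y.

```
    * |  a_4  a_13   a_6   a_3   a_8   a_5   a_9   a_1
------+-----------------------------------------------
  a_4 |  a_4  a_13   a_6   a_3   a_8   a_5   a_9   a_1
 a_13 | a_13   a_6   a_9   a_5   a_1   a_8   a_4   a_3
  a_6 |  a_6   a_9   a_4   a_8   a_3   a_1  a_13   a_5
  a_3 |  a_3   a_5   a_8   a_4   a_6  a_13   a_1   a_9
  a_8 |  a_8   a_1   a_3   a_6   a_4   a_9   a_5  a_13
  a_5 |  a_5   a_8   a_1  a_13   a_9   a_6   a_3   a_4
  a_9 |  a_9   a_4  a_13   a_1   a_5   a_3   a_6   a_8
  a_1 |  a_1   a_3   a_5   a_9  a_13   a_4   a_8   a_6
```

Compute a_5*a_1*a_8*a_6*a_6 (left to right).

a_8

a_5*a_1 = a_4
a_4*a_8 = a_8
a_8*a_6 = a_3
a_3*a_6 = a_8
(Structurally, H here is isomorphic to Z_2 x Z_4.)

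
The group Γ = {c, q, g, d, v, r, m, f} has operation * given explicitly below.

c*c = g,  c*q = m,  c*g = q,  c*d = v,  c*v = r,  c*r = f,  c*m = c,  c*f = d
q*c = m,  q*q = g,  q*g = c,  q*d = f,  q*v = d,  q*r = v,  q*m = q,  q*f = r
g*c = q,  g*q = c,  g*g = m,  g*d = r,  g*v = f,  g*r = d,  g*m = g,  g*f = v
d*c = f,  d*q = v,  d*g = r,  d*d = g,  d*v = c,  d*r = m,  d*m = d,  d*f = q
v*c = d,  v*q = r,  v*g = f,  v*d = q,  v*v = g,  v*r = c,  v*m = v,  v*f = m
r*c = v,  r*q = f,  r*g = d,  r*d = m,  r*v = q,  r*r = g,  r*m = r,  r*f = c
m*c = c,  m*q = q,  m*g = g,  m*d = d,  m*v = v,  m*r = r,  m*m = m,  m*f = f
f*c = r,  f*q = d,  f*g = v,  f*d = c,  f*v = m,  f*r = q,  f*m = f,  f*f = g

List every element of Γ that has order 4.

Identity is m. Compute the order of each non-identity element by repeated multiplication:
  c: c → g → q → m  (order 4)
  q: q → g → c → m  (order 4)
  g: g → m  (order 2)
  d: d → g → r → m  (order 4)
  v: v → g → f → m  (order 4)
  r: r → g → d → m  (order 4)
  f: f → g → v → m  (order 4)
Elements of order 4: {c, d, f, q, r, v}.

{c, d, f, q, r, v}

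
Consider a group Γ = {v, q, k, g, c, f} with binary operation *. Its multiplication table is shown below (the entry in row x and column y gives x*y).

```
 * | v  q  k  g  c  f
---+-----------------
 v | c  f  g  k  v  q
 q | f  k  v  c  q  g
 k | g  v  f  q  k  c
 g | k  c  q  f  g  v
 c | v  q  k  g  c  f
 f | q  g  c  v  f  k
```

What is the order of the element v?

2

The identity element is c (its row matches the header).
v^1 = v
v^2 = v*v = c
The first power of v equal to the identity is v^2, so ord(v) = 2.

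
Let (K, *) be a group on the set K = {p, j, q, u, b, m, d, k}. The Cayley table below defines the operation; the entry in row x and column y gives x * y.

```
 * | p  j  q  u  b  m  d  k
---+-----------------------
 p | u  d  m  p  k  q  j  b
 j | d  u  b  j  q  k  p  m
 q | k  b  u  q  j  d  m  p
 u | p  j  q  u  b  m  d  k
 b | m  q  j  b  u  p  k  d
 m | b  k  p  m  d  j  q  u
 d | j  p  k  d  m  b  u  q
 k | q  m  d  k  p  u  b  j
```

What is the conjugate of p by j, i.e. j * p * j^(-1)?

The identity is u. In row j, the entry u sits in column j, so j^(-1) = j.
j * p = d
d * j = p

p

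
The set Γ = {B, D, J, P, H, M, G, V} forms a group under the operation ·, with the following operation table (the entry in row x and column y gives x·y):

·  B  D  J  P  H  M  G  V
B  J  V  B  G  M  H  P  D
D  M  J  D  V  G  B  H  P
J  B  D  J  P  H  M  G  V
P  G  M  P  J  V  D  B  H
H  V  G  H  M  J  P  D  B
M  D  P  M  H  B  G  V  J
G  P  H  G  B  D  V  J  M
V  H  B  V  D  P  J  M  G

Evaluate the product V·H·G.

V·H = P
P·G = B

B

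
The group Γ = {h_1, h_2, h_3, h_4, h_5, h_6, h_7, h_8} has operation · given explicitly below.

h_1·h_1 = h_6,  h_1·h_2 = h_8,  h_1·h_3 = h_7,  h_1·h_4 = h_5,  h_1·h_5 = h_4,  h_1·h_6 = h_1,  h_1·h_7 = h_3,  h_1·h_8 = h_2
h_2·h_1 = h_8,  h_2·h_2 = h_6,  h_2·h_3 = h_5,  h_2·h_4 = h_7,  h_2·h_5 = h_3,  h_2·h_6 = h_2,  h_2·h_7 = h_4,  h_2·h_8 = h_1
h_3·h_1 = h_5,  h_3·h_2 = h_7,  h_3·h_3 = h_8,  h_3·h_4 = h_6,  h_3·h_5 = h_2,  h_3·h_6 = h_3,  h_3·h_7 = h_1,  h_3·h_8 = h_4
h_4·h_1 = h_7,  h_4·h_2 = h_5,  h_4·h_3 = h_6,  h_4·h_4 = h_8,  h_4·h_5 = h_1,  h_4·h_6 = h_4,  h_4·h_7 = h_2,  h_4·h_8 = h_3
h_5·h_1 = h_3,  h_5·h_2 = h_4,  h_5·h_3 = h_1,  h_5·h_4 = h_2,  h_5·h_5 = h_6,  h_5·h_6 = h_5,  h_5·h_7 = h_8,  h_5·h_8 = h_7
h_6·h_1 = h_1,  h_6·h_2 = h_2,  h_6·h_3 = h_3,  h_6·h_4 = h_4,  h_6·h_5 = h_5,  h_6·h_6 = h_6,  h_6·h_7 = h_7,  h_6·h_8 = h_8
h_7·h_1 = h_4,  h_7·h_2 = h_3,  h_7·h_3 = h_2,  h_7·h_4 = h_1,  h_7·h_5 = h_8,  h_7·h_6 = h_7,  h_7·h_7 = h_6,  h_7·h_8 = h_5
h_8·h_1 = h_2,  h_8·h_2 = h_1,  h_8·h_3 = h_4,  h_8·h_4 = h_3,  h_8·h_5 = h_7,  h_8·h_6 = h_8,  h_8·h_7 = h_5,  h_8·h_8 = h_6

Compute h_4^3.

h_3

h_4^1 = h_4
h_4^2 = h_4·h_4 = h_8
h_4^3 = h_8·h_4 = h_3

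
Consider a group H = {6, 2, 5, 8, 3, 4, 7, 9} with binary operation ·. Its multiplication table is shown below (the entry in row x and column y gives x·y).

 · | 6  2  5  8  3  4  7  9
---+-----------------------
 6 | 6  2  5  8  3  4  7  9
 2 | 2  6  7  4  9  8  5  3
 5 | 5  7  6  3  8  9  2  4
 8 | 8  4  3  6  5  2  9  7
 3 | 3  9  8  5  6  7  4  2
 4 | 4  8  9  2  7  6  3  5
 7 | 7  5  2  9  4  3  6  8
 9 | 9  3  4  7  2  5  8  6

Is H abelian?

Check whether the table is symmetric across its main diagonal.
Every entry (row x, col y) equals the entry (row y, col x), so H is abelian.

Yes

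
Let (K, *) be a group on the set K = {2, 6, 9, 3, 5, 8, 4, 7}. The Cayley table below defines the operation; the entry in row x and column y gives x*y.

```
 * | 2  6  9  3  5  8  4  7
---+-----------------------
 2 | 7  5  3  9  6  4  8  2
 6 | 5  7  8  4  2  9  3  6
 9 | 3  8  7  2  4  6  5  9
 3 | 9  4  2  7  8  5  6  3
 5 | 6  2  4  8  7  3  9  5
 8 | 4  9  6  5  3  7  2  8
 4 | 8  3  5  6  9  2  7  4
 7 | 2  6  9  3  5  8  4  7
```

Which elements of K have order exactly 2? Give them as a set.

{2, 3, 4, 5, 6, 8, 9}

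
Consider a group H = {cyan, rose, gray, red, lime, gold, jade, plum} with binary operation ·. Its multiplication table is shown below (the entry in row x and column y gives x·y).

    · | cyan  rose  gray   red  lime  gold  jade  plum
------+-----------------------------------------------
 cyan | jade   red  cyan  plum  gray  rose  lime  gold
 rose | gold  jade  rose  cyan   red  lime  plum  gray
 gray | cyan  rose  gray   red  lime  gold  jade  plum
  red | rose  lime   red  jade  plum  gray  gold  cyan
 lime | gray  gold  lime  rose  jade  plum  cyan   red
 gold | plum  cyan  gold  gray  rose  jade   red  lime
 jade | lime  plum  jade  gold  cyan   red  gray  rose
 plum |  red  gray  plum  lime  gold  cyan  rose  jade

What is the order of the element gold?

The identity element is gray (its row matches the header).
gold^1 = gold
gold^2 = gold·gold = jade
gold^3 = jade·gold = red
gold^4 = red·gold = gray
The first power of gold equal to the identity is gold^4, so ord(gold) = 4.

4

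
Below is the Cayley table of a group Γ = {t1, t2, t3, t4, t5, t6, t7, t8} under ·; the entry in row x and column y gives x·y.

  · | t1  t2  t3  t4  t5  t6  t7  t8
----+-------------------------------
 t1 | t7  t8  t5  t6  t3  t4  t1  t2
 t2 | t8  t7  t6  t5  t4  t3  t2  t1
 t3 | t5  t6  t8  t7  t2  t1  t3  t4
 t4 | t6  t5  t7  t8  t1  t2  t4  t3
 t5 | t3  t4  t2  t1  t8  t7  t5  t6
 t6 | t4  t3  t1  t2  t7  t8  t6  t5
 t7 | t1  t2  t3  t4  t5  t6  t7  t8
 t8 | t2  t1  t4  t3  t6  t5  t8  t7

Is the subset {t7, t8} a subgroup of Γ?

Yes

{t7, t8} contains the identity t7.
Checking products: every product of two elements of {t7, t8} (read from the table) lies in {t7, t8}, so the set is closed.
In a finite group, a nonempty closed subset is a subgroup. So {t7, t8} ≤ Γ.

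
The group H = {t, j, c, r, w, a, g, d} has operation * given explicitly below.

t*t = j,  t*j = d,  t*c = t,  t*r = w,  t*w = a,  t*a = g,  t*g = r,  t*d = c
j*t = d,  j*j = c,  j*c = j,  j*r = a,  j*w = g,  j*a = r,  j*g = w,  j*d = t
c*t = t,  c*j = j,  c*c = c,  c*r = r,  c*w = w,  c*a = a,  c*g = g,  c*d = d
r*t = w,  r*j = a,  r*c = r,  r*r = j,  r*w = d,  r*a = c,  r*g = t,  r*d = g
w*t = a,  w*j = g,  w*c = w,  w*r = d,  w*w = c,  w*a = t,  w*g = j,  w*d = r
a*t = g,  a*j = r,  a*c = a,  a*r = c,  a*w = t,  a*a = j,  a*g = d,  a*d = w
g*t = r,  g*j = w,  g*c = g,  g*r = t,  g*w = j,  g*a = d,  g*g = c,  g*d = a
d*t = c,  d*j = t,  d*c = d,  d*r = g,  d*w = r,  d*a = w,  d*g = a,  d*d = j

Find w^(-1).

First locate the identity: row c matches the header, so c is the identity.
Scan row w for c: w * w = c. Hence w^(-1) = w.

w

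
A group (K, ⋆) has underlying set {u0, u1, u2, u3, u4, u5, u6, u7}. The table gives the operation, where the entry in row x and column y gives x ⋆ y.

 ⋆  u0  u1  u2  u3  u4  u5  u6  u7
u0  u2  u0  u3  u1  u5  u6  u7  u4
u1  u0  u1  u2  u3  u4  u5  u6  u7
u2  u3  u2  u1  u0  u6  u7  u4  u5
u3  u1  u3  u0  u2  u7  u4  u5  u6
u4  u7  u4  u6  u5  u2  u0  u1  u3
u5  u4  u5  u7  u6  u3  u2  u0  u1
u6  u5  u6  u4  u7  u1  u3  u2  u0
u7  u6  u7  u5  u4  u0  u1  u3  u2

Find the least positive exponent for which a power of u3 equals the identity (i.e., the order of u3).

The identity element is u1 (its row matches the header).
u3^1 = u3
u3^2 = u3 ⋆ u3 = u2
u3^3 = u2 ⋆ u3 = u0
u3^4 = u0 ⋆ u3 = u1
The first power of u3 equal to the identity is u3^4, so ord(u3) = 4.
(Structurally, K here is isomorphic to the quaternion group Q_8.)

4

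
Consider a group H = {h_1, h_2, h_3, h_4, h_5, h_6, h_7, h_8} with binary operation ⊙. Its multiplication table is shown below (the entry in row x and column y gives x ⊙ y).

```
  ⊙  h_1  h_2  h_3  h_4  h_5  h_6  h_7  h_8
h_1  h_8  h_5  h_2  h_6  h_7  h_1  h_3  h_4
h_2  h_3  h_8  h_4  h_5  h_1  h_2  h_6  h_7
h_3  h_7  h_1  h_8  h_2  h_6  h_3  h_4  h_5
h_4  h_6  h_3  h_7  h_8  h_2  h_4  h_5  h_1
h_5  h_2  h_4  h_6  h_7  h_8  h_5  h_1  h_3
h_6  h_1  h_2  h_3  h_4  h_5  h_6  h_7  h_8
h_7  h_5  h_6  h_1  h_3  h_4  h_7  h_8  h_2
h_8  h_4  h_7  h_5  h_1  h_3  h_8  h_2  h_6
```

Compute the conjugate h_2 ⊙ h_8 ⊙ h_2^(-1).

The identity is h_6. In row h_2, the entry h_6 sits in column h_7, so h_2^(-1) = h_7.
h_2 ⊙ h_8 = h_7
h_7 ⊙ h_7 = h_8

h_8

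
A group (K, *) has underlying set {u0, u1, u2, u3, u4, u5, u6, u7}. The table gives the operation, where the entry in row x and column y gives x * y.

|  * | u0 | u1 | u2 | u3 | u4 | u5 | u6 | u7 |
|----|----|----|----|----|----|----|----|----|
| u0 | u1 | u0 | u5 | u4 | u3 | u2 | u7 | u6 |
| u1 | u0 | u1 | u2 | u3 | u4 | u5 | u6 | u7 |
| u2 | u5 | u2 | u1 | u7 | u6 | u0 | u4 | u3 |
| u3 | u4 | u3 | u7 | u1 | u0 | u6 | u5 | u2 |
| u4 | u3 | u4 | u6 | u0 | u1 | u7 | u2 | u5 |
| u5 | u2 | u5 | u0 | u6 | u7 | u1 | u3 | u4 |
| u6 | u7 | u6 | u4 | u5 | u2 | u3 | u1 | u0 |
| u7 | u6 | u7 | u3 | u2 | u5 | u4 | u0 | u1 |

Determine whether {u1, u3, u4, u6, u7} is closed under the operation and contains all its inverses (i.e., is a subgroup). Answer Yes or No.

u3 * u7 = u2, which is not in {u1, u3, u4, u6, u7}.
The subset is not closed under *, so it is not a subgroup.

No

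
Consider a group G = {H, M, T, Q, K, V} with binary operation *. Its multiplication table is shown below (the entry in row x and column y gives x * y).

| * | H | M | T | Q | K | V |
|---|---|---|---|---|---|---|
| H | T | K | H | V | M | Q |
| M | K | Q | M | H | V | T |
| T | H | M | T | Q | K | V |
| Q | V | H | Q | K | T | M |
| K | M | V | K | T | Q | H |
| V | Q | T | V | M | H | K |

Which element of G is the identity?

T

The identity e satisfies e * x = x for all x, so its row in the table reproduces the column headers.
Row T reads: H, M, T, Q, K, V — exactly the header order. So T is the identity.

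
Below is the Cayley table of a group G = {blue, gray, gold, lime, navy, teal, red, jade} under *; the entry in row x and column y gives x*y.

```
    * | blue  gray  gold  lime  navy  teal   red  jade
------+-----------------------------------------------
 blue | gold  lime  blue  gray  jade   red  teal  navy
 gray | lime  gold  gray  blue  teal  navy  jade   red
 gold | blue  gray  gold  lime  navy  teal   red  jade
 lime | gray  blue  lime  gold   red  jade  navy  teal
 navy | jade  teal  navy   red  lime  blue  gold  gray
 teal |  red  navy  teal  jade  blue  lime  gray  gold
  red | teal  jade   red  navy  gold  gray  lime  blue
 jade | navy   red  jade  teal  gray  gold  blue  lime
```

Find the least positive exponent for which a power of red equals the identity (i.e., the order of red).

4

The identity element is gold (its row matches the header).
red^1 = red
red^2 = red*red = lime
red^3 = lime*red = navy
red^4 = navy*red = gold
The first power of red equal to the identity is red^4, so ord(red) = 4.
(Structurally, G here is isomorphic to Z_2 x Z_4.)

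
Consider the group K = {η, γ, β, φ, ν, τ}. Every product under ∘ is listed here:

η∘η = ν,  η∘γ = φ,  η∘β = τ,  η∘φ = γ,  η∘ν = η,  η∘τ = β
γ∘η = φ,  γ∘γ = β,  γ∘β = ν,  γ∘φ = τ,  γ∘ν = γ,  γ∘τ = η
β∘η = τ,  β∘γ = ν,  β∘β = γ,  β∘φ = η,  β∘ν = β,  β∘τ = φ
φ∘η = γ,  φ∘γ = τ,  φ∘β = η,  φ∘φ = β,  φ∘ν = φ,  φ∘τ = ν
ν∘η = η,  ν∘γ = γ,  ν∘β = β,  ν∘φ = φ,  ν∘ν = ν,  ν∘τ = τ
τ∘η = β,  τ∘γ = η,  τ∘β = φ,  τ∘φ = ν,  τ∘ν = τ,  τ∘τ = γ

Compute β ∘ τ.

Read row β, column τ: β ∘ τ = φ.

φ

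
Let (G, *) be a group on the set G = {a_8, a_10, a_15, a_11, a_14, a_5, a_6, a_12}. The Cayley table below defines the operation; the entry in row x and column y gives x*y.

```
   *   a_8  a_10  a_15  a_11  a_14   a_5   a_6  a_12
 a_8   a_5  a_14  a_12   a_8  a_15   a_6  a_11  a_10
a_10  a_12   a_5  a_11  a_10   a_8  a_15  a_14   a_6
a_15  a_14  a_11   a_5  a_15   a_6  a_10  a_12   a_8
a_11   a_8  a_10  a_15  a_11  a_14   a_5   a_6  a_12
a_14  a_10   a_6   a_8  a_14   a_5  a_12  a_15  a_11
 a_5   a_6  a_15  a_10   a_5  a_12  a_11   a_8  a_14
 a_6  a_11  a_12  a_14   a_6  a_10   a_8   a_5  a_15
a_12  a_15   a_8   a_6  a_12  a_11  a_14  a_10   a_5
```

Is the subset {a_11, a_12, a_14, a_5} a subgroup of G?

{a_11, a_12, a_14, a_5} contains the identity a_11.
Checking products: every product of two elements of {a_11, a_12, a_14, a_5} (read from the table) lies in {a_11, a_12, a_14, a_5}, so the set is closed.
In a finite group, a nonempty closed subset is a subgroup. So {a_11, a_12, a_14, a_5} ≤ G.

Yes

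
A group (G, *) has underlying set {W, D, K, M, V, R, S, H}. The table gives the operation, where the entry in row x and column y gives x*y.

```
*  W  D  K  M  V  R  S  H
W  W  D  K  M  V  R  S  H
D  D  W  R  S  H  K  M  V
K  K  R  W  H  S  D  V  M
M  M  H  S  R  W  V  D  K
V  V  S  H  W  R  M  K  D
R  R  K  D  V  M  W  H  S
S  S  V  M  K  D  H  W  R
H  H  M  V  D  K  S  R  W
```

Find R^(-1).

First locate the identity: row W matches the header, so W is the identity.
Scan row R for W: R*R = W. Hence R^(-1) = R.

R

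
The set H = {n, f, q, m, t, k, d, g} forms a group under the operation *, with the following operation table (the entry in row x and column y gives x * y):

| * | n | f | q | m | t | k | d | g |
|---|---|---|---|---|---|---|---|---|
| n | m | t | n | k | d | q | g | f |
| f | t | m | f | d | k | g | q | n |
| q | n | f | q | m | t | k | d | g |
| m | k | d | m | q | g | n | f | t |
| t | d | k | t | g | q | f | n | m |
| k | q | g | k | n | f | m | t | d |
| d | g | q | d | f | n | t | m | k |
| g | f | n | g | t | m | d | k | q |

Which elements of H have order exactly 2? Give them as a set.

Identity is q. Compute the order of each non-identity element by repeated multiplication:
  n: n → m → k → q  (order 4)
  f: f → m → d → q  (order 4)
  m: m → q  (order 2)
  t: t → q  (order 2)
  k: k → m → n → q  (order 4)
  d: d → m → f → q  (order 4)
  g: g → q  (order 2)
Elements of order 2: {g, m, t}.
(Structurally, H here is isomorphic to Z_2 x Z_4.)

{g, m, t}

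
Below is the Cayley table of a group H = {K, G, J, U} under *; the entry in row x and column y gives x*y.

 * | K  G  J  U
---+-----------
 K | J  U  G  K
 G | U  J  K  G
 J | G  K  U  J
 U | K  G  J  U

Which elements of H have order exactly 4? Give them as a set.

{G, K}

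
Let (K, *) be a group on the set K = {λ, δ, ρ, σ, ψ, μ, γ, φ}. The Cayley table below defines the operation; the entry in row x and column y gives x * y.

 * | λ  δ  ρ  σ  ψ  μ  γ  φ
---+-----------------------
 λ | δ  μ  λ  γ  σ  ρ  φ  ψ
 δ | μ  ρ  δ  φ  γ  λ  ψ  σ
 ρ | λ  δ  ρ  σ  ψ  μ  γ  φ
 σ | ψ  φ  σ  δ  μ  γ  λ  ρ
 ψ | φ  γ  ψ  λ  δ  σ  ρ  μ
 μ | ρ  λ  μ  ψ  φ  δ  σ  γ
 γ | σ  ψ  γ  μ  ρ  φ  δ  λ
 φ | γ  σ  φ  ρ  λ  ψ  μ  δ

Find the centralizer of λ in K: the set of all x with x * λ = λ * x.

{δ, λ, μ, ρ}

Compare row λ with column λ entry by entry.
μ * λ = ρ = λ * μ, so μ commutes with λ.
ψ * λ = φ but λ * ψ = σ, so ψ does not.
Collecting the elements that commute with λ: C(λ) = {δ, λ, μ, ρ}.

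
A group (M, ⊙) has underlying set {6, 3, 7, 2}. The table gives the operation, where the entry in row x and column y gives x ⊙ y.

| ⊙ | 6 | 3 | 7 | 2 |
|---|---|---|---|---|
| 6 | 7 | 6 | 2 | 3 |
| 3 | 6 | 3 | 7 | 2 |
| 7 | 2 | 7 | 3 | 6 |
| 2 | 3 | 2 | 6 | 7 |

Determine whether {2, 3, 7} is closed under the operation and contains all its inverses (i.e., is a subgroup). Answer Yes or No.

No

2 ⊙ 7 = 6, which is not in {2, 3, 7}.
The subset is not closed under ⊙, so it is not a subgroup.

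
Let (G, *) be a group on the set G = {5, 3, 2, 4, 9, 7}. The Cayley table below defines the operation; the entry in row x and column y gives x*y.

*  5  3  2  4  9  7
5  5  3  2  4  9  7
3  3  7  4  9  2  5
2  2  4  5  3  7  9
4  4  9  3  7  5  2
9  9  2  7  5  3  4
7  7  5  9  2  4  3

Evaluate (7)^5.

3

7^1 = 7
7^2 = 7*7 = 3
7^3 = 3*7 = 5
7^4 = 5*7 = 7
7^5 = 7*7 = 3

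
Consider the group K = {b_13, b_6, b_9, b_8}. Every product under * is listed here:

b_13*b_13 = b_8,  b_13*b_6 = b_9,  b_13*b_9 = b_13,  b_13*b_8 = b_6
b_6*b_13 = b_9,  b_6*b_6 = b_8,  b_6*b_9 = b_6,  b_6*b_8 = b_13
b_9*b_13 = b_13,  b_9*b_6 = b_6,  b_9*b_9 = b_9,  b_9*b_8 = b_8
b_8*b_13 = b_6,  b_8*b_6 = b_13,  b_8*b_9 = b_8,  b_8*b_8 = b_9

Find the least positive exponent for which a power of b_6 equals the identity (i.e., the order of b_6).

The identity element is b_9 (its row matches the header).
b_6^1 = b_6
b_6^2 = b_6 * b_6 = b_8
b_6^3 = b_8 * b_6 = b_13
b_6^4 = b_13 * b_6 = b_9
The first power of b_6 equal to the identity is b_6^4, so ord(b_6) = 4.

4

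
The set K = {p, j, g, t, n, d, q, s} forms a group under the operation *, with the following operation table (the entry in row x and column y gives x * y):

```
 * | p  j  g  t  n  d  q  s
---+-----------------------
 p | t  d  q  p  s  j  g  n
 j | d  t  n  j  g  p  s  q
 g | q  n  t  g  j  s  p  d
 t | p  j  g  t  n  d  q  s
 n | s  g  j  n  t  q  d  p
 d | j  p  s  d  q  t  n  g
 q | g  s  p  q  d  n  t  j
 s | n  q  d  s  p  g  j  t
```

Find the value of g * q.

p

Read row g, column q: g * q = p.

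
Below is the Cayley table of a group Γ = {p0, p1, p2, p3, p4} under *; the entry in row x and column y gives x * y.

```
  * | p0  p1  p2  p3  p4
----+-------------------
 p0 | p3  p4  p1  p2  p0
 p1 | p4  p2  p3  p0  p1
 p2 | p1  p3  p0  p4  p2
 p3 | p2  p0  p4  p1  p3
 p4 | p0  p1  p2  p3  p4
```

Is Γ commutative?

Check whether the table is symmetric across its main diagonal.
Every entry (row x, col y) equals the entry (row y, col x), so Γ is abelian.
(In fact Γ ≅ the cyclic group Z_5.)

Yes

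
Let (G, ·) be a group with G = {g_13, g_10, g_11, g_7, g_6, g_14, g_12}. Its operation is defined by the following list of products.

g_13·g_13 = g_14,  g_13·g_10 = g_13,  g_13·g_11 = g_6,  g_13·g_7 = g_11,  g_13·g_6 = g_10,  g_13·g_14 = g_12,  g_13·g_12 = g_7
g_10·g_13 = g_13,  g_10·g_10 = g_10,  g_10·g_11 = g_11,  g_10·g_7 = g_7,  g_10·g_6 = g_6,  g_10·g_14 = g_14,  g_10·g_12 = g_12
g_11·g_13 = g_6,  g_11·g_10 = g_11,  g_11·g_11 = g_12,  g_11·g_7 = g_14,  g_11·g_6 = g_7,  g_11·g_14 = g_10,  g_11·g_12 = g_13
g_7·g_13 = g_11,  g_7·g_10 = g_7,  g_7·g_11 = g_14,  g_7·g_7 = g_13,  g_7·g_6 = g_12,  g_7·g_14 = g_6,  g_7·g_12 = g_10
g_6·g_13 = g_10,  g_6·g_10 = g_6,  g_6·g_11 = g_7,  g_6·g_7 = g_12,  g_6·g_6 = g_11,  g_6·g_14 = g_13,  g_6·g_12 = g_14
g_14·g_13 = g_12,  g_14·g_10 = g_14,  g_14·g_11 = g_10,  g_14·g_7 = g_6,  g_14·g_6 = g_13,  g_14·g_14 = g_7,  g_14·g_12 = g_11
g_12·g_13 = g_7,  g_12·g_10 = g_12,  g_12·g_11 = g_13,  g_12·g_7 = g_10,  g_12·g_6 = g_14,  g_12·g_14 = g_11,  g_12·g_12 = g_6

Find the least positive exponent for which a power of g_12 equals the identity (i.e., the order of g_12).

The identity element is g_10 (its row matches the header).
g_12^1 = g_12
g_12^2 = g_12·g_12 = g_6
g_12^3 = g_6·g_12 = g_14
g_12^4 = g_14·g_12 = g_11
g_12^5 = g_11·g_12 = g_13
g_12^6 = g_13·g_12 = g_7
g_12^7 = g_7·g_12 = g_10
The first power of g_12 equal to the identity is g_12^7, so ord(g_12) = 7.

7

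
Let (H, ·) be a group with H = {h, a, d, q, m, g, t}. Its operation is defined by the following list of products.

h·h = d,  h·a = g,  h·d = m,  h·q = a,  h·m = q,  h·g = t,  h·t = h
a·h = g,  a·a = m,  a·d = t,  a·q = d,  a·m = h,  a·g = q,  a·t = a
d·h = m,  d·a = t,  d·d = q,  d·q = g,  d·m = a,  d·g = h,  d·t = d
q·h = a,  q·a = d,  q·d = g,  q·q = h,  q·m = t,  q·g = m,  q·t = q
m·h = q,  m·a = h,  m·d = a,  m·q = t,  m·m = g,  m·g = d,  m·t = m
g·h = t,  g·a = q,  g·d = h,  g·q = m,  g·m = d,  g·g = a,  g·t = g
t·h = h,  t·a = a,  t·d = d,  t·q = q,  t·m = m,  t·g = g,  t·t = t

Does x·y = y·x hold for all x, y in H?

Check whether the table is symmetric across its main diagonal.
Every entry (row x, col y) equals the entry (row y, col x), so H is abelian.

Yes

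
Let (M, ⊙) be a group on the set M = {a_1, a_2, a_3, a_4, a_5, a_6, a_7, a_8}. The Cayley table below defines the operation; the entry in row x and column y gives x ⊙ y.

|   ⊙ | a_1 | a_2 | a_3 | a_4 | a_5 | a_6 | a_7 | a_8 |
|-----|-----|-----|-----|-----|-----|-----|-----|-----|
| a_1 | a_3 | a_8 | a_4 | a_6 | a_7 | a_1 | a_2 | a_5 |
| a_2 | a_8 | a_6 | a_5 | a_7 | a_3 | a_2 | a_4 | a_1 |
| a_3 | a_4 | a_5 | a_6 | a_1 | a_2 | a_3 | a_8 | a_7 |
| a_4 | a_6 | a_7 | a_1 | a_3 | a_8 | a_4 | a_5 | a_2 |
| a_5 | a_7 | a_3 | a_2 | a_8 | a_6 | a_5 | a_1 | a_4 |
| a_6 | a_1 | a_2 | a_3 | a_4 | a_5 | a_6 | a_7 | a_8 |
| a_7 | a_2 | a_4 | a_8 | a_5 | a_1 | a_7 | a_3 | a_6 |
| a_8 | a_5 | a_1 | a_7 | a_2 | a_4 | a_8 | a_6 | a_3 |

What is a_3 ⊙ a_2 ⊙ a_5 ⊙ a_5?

a_3 ⊙ a_2 = a_5
a_5 ⊙ a_5 = a_6
a_6 ⊙ a_5 = a_5

a_5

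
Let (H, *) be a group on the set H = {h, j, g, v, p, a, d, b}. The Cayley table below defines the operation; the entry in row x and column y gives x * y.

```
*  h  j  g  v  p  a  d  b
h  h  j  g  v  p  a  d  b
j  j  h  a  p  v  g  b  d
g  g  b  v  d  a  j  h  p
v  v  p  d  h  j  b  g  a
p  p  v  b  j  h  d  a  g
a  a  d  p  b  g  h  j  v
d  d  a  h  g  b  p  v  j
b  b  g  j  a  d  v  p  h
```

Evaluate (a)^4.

a^1 = a
a^2 = a * a = h
a^3 = h * a = a
a^4 = a * a = h
(Structurally, H here is isomorphic to the dihedral group D_4.)

h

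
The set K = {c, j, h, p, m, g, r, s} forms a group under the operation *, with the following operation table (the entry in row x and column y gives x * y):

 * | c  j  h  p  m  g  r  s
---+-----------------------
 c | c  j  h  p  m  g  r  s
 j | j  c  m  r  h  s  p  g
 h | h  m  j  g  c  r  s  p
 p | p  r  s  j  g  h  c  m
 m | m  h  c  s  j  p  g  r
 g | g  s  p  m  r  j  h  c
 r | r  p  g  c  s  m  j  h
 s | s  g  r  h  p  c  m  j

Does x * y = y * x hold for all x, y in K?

No

r * h = g but h * r = s.
Since r and h do not commute, K is not abelian.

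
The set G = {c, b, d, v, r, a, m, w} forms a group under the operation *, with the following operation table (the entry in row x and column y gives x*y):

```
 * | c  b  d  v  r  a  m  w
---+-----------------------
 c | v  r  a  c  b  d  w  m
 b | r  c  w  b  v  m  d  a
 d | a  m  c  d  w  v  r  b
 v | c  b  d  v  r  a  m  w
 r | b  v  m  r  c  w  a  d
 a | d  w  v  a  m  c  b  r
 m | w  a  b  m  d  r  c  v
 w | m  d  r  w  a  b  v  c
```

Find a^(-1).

d

First locate the identity: row v matches the header, so v is the identity.
Scan row a for v: a*d = v. Hence a^(-1) = d.
(Structurally, G here is isomorphic to the quaternion group Q_8.)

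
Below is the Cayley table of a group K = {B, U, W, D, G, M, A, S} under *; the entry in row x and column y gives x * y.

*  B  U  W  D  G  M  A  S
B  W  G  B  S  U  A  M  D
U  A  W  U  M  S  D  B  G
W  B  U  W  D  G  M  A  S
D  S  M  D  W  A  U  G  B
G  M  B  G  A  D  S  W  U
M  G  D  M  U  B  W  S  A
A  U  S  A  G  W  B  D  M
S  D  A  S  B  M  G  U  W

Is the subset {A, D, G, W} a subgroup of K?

Yes

{A, D, G, W} contains the identity W.
Checking products: every product of two elements of {A, D, G, W} (read from the table) lies in {A, D, G, W}, so the set is closed.
In a finite group, a nonempty closed subset is a subgroup. So {A, D, G, W} ≤ K.
(Structurally, K here is isomorphic to the dihedral group D_4.)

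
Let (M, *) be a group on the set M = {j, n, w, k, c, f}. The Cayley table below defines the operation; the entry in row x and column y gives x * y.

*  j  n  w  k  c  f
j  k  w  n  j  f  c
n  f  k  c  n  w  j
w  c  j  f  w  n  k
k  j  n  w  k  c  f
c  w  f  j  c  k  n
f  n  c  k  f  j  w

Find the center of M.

{k}

An element z is central iff its row equals its column in the table.
For c: c * f = n ≠ j = f * c, so c ∉ Z.
Checking each element this way leaves Z(M) = {k}.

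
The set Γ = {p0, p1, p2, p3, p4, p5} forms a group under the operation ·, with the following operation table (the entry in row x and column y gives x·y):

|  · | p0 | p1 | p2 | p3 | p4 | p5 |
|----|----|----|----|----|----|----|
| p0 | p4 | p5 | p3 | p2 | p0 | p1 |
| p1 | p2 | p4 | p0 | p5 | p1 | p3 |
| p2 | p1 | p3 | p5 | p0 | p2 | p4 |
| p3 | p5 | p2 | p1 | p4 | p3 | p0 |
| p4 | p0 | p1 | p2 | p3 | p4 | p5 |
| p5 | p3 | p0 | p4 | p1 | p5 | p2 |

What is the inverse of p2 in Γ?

p5

First locate the identity: row p4 matches the header, so p4 is the identity.
Scan row p2 for p4: p2·p5 = p4. Hence p2^(-1) = p5.
(Structurally, Γ here is isomorphic to the symmetric group S_3.)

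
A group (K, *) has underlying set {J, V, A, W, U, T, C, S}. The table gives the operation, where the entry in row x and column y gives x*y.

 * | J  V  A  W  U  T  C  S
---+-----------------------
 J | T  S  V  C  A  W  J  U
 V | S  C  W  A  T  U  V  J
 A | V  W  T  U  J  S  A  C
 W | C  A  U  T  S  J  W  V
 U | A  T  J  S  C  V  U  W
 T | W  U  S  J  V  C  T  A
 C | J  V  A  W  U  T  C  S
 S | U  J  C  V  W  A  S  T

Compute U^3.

U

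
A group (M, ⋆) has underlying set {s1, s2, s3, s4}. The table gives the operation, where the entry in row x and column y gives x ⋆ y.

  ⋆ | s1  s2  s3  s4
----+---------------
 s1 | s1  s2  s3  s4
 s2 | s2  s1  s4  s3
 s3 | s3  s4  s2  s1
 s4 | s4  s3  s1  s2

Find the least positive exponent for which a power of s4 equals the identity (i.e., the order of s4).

4

The identity element is s1 (its row matches the header).
s4^1 = s4
s4^2 = s4 ⋆ s4 = s2
s4^3 = s2 ⋆ s4 = s3
s4^4 = s3 ⋆ s4 = s1
The first power of s4 equal to the identity is s4^4, so ord(s4) = 4.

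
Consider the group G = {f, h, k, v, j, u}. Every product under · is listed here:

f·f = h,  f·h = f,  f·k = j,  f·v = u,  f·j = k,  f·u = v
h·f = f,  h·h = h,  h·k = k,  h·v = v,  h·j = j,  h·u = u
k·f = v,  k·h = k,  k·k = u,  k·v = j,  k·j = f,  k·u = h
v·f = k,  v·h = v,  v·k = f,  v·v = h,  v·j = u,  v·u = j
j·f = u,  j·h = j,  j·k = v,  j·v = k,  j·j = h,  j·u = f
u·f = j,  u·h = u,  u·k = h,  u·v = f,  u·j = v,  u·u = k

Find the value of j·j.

h

Read row j, column j: j·j = h.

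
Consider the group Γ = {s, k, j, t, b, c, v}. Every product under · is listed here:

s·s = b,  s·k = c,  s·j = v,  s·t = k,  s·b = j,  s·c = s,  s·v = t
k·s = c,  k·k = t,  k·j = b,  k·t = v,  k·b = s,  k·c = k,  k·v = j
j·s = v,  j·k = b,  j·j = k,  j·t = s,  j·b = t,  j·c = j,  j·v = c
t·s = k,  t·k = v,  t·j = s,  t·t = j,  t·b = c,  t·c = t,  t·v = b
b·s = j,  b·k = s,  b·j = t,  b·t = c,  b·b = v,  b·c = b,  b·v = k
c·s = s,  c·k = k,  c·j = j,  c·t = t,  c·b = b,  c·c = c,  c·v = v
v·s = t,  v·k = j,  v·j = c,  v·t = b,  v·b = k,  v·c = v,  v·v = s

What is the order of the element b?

The identity element is c (its row matches the header).
b^1 = b
b^2 = b·b = v
b^3 = v·b = k
b^4 = k·b = s
b^5 = s·b = j
b^6 = j·b = t
b^7 = t·b = c
The first power of b equal to the identity is b^7, so ord(b) = 7.
(Structurally, Γ here is isomorphic to the cyclic group Z_7.)

7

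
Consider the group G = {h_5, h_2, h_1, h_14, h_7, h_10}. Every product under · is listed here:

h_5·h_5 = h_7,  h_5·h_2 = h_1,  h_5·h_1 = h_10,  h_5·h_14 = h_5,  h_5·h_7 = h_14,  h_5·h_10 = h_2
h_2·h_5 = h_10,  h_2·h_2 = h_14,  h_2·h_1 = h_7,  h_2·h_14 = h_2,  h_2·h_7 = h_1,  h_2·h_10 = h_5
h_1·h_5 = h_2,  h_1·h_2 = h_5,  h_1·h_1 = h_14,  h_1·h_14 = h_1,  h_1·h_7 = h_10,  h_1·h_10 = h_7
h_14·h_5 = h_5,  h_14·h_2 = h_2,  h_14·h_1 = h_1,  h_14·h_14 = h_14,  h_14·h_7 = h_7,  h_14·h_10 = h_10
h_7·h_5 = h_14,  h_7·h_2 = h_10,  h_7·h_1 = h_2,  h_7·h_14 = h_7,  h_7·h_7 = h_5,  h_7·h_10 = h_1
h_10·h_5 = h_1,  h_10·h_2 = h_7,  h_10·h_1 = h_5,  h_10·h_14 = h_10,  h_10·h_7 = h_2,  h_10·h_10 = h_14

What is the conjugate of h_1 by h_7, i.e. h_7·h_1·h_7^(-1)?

h_10

The identity is h_14. In row h_7, the entry h_14 sits in column h_5, so h_7^(-1) = h_5.
h_7·h_1 = h_2
h_2·h_5 = h_10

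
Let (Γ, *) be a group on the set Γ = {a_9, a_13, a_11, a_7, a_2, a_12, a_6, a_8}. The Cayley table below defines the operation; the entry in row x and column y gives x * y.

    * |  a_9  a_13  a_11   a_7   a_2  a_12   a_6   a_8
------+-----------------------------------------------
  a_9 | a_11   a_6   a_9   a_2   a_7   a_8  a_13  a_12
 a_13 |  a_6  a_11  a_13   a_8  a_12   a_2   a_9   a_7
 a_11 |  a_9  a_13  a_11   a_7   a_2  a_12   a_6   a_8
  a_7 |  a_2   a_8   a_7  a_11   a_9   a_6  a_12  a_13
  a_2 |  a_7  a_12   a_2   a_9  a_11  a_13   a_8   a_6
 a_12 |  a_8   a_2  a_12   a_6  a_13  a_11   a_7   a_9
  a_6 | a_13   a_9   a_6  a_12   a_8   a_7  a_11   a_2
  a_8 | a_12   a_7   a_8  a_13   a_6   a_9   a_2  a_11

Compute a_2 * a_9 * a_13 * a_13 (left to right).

a_7

a_2 * a_9 = a_7
a_7 * a_13 = a_8
a_8 * a_13 = a_7
(Structurally, Γ here is isomorphic to the elementary abelian group (Z_2)^3.)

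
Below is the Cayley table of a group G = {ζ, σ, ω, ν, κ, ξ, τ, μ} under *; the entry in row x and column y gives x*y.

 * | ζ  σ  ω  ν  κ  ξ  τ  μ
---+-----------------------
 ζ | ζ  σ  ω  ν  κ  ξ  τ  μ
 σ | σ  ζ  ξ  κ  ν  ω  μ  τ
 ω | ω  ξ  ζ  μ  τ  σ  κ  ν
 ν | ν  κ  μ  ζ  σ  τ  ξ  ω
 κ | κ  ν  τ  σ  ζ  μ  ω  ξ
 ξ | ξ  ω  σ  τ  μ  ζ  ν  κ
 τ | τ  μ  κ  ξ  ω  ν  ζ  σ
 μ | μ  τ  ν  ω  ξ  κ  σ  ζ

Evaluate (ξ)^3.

ξ

ξ^1 = ξ
ξ^2 = ξ*ξ = ζ
ξ^3 = ζ*ξ = ξ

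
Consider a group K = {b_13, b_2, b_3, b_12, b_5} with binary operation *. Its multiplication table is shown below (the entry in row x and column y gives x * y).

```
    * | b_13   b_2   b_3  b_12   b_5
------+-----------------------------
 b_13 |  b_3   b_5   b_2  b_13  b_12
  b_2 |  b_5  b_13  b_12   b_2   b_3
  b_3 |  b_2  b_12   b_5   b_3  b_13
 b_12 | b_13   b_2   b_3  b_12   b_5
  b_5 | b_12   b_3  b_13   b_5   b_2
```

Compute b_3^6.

b_3^1 = b_3
b_3^2 = b_3 * b_3 = b_5
b_3^3 = b_5 * b_3 = b_13
b_3^4 = b_13 * b_3 = b_2
b_3^5 = b_2 * b_3 = b_12
b_3^6 = b_12 * b_3 = b_3

b_3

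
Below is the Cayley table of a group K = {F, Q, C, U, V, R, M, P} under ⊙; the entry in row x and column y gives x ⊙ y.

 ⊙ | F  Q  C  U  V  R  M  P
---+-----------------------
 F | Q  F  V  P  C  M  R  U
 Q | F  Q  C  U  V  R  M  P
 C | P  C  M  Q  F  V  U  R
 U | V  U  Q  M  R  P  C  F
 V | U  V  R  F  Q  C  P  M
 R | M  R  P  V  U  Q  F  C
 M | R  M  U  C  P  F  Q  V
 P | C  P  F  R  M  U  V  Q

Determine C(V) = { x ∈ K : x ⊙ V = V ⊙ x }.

{M, P, Q, V}

Compare row V with column V entry by entry.
M ⊙ V = P = V ⊙ M, so M commutes with V.
C ⊙ V = F but V ⊙ C = R, so C does not.
Collecting the elements that commute with V: C(V) = {M, P, Q, V}.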